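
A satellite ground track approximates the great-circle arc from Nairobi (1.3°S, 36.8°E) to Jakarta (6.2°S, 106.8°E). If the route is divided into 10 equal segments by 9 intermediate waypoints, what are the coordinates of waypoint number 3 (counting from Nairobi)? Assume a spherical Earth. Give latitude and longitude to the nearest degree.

Write both endpoints as unit vectors p₁, p₂ with components (cos φ cos λ, cos φ sin λ, sin φ).
The central angle between the endpoints is δ = arccos(p₁·p₂) ≈ 1.221 rad (70.0°).
Interpolate at f = 3/10 with slerp weights a = sin((1−f)δ)/sin δ ≈ 0.803, b = sin(fδ)/sin δ ≈ 0.381.
p = a·p₁ + b·p₂ ≈ (0.533, 0.844, -0.059); φ = arcsin(p_z) ≈ -3.41°, λ = atan2(p_y, p_x) ≈ 57.71°.

≈ 3°S, 58°E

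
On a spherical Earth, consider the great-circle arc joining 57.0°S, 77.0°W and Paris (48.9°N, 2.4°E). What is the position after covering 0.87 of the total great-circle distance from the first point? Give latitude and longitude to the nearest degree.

≈ 36°N, 10°W

Convert each endpoint to a unit vector on the sphere (x = cos φ cos λ, y = cos φ sin λ, z = sin φ).
The central angle between the endpoints is δ = arccos(p₁·p₂) ≈ 2.173 rad (124.5°).
Interpolate at f = 0.87 with slerp weights a = sin((1−f)δ)/sin δ ≈ 0.338, b = sin(fδ)/sin δ ≈ 1.152.
p = a·p₁ + b·p₂ ≈ (0.798, -0.148, 0.584); φ = arcsin(p_z) ≈ 35.76°, λ = atan2(p_y, p_x) ≈ -10.49°.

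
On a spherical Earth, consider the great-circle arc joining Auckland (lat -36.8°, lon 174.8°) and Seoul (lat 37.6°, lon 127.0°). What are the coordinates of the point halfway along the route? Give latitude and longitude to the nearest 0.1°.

≈ lat 0.4°, lon 151.0°

Write both endpoints as unit vectors p₁, p₂ with components (cos φ cos λ, cos φ sin λ, sin φ).
The central angle between the endpoints is δ = arccos(p₁·p₂) ≈ 1.510 rad (86.5°).
Interpolate at f = 1/2 with slerp weights a = sin((1−f)δ)/sin δ ≈ 0.687, b = sin(fδ)/sin δ ≈ 0.687.
p = a·p₁ + b·p₂ ≈ (-0.875, 0.484, 0.008); φ = arcsin(p_z) ≈ 0.44°, λ = atan2(p_y, p_x) ≈ 151.03°.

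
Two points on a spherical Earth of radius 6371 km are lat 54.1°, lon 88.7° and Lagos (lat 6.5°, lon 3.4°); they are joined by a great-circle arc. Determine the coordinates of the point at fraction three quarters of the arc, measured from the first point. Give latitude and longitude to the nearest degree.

From cos δ = sin φ₁ sin φ₂ + cos φ₁ cos φ₂ cos Δλ, the central angle is δ ≈ 1.431 rad (82.0°).
Interpolate at f = 3/4 with slerp weights a = sin((1−f)δ)/sin δ ≈ 0.354, b = sin(fδ)/sin δ ≈ 0.887.
p = a·p₁ + b·p₂ ≈ (0.885, 0.260, 0.387); φ = arcsin(p_z) ≈ 22.76°, λ = atan2(p_y, p_x) ≈ 16.35°.

≈ lat 23°, lon 16°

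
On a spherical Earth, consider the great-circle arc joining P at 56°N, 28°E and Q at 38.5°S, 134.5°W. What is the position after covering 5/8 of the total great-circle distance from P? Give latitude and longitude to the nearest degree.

≈ 16°N, 110°W

The haversine formula gives a central angle δ ≈ 2.775 rad (159.0°) between the endpoints.
Interpolate at f = 5/8 with slerp weights a = sin((1−f)δ)/sin δ ≈ 2.405, b = sin(fδ)/sin δ ≈ 2.751.
p = a·p₁ + b·p₂ ≈ (-0.321, -0.904, 0.281); φ = arcsin(p_z) ≈ 16.35°, λ = atan2(p_y, p_x) ≈ -109.57°.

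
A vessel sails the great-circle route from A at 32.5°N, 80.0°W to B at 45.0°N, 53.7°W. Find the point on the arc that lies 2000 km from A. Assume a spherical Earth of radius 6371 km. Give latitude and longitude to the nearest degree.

≈ 43°N, 61°W

Convert each endpoint to a unit vector on the sphere (x = cos φ cos λ, y = cos φ sin λ, z = sin φ).
The central angle between the endpoints is δ = arccos(p₁·p₂) ≈ 0.416 rad (23.9°). The total great-circle distance is δ·R ≈ 0.416 × 6371 ≈ 2653 km, so the target fraction is f = 2000/2653 ≈ 0.754.
Interpolate at f ≈ 0.754 with slerp weights a = sin((1−f)δ)/sin δ ≈ 0.253, b = sin(fδ)/sin δ ≈ 0.764.
p = a·p₁ + b·p₂ ≈ (0.357, -0.645, 0.676); φ = arcsin(p_z) ≈ 42.51°, λ = atan2(p_y, p_x) ≈ -61.06°.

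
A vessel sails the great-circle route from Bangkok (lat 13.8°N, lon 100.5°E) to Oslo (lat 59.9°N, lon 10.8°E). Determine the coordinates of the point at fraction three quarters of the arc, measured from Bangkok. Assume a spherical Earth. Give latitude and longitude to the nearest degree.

Convert each endpoint to a unit vector on the sphere (x = cos φ cos λ, y = cos φ sin λ, z = sin φ).
The central angle between the endpoints is δ = arccos(p₁·p₂) ≈ 1.360 rad (77.9°).
Interpolate at f = 3/4 with slerp weights a = sin((1−f)δ)/sin δ ≈ 0.341, b = sin(fδ)/sin δ ≈ 0.871.
p = a·p₁ + b·p₂ ≈ (0.369, 0.408, 0.835); φ = arcsin(p_z) ≈ 56.65°, λ = atan2(p_y, p_x) ≈ 47.85°.

≈ lat 57°N, lon 48°E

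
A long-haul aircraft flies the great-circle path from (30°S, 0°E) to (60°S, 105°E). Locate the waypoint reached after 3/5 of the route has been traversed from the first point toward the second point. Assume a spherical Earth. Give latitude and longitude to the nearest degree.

From cos δ = sin φ₁ sin φ₂ + cos φ₁ cos φ₂ cos Δλ, the central angle is δ ≈ 1.244 rad (71.3°).
Interpolate at f = 3/5 with slerp weights a = sin((1−f)δ)/sin δ ≈ 0.504, b = sin(fδ)/sin δ ≈ 0.717.
p = a·p₁ + b·p₂ ≈ (0.344, 0.346, -0.873); φ = arcsin(p_z) ≈ -60.80°, λ = atan2(p_y, p_x) ≈ 45.21°.

≈ (61°S, 45°E)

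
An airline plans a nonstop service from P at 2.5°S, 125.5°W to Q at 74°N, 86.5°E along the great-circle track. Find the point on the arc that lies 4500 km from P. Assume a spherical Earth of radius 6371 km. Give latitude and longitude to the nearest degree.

≈ 37°N, 133°W

Write both endpoints as unit vectors p₁, p₂ with components (cos φ cos λ, cos φ sin λ, sin φ).
The central angle between the endpoints is δ = arccos(p₁·p₂) ≈ 1.850 rad (106.0°). The total great-circle distance is δ·R ≈ 1.850 × 6371 ≈ 11785 km, so the target fraction is f = 4500/11785 ≈ 0.382.
Interpolate at f ≈ 0.382 with slerp weights a = sin((1−f)δ)/sin δ ≈ 0.947, b = sin(fδ)/sin δ ≈ 0.675.
p = a·p₁ + b·p₂ ≈ (-0.538, -0.584, 0.608); φ = arcsin(p_z) ≈ 37.42°, λ = atan2(p_y, p_x) ≈ -132.63°.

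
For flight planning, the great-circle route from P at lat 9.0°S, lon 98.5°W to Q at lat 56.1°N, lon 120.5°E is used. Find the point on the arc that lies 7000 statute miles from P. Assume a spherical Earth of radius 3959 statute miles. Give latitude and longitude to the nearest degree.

≈ lat 65°N, lon 164°E

Convert each endpoint to a unit vector on the sphere (x = cos φ cos λ, y = cos φ sin λ, z = sin φ).
The central angle between the endpoints is δ = arccos(p₁·p₂) ≈ 2.163 rad (123.9°). The total great-circle distance is δ·R ≈ 2.163 × 3959 ≈ 8562 mi, so the target fraction is f = 7000/8562 ≈ 0.818.
Interpolate at f ≈ 0.818 with slerp weights a = sin((1−f)δ)/sin δ ≈ 0.463, b = sin(fδ)/sin δ ≈ 1.182.
p = a·p₁ + b·p₂ ≈ (-0.402, 0.115, 0.908); φ = arcsin(p_z) ≈ 65.27°, λ = atan2(p_y, p_x) ≈ 164.00°.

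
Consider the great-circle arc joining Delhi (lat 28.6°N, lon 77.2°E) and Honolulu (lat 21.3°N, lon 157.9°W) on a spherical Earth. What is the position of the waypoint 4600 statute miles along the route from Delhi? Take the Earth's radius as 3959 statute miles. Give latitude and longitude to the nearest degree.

Convert each endpoint to a unit vector on the sphere (x = cos φ cos λ, y = cos φ sin λ, z = sin φ).
The central angle between the endpoints is δ = arccos(p₁·p₂) ≈ 1.869 rad (107.1°). The total great-circle distance is δ·R ≈ 1.869 × 3959 ≈ 7401 mi, so the target fraction is f = 4600/7401 ≈ 0.622.
Interpolate at f ≈ 0.622 with slerp weights a = sin((1−f)δ)/sin δ ≈ 0.680, b = sin(fδ)/sin δ ≈ 0.960.
p = a·p₁ + b·p₂ ≈ (-0.696, 0.246, 0.674); φ = arcsin(p_z) ≈ 42.39°, λ = atan2(p_y, p_x) ≈ 160.57°.

≈ lat 42°N, lon 161°E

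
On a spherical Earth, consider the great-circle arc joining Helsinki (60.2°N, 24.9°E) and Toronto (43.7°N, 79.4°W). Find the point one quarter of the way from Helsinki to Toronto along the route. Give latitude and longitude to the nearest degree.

Write both endpoints as unit vectors p₁, p₂ with components (cos φ cos λ, cos φ sin λ, sin φ).
The central angle between the endpoints is δ = arccos(p₁·p₂) ≈ 1.035 rad (59.3°).
Interpolate at f = 1/4 with slerp weights a = sin((1−f)δ)/sin δ ≈ 0.815, b = sin(fδ)/sin δ ≈ 0.298.
p = a·p₁ + b·p₂ ≈ (0.407, -0.041, 0.913); φ = arcsin(p_z) ≈ 65.86°, λ = atan2(p_y, p_x) ≈ -5.75°.

≈ 66°N, 6°W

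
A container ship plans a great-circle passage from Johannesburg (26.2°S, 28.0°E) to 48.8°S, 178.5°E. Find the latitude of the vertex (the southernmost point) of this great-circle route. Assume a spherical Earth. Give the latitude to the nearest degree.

≈ 73°S

The great circle lies in the plane with unit normal n̂ = (p₁ × p₂)/|p₁ × p₂|.
Here n̂_z ≈ +0.296; the vertex latitude is φ_max = arccos|n̂_z| ≈ 72.8°.
Check via Clairaut: cos φ_max = |cos φ₁| · sin C = cos(26.2°)·sin(160.7°) ≈ 0.296, again giving ≈ 72.8°.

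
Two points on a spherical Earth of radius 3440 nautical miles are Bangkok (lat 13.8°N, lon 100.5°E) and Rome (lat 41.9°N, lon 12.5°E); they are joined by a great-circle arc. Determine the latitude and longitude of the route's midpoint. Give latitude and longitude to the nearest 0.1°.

Write both endpoints as unit vectors p₁, p₂ with components (cos φ cos λ, cos φ sin λ, sin φ).
The central angle between the endpoints is δ = arccos(p₁·p₂) ≈ 1.385 rad (79.4°).
Interpolate at f = 1/2 with slerp weights a = sin((1−f)δ)/sin δ ≈ 0.650, b = sin(fδ)/sin δ ≈ 0.650.
p = a·p₁ + b·p₂ ≈ (0.357, 0.725, 0.589); φ = arcsin(p_z) ≈ 36.08°, λ = atan2(p_y, p_x) ≈ 63.78°.

≈ lat 36.1°N, lon 63.8°E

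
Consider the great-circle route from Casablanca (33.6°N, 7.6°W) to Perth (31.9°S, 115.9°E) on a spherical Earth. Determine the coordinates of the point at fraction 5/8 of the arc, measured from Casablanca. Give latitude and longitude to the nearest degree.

≈ 8°S, 69°E

Convert each endpoint to a unit vector on the sphere (x = cos φ cos λ, y = cos φ sin λ, z = sin φ).
The central angle between the endpoints is δ = arccos(p₁·p₂) ≈ 2.322 rad (133.1°).
Interpolate at f = 5/8 with slerp weights a = sin((1−f)δ)/sin δ ≈ 1.047, b = sin(fδ)/sin δ ≈ 1.359.
p = a·p₁ + b·p₂ ≈ (0.360, 0.922, -0.139); φ = arcsin(p_z) ≈ -7.98°, λ = atan2(p_y, p_x) ≈ 68.66°.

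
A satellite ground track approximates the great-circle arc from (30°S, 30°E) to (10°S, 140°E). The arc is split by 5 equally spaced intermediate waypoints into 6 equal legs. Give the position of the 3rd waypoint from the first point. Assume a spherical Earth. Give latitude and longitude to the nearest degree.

Convert each endpoint to a unit vector on the sphere (x = cos φ cos λ, y = cos φ sin λ, z = sin φ).
The central angle between the endpoints is δ = arccos(p₁·p₂) ≈ 1.777 rad (101.8°).
Interpolate at f = 3/6 with slerp weights a = sin((1−f)δ)/sin δ ≈ 0.793, b = sin(fδ)/sin δ ≈ 0.793.
p = a·p₁ + b·p₂ ≈ (-0.003, 0.845, -0.534); φ = arcsin(p_z) ≈ -32.29°, λ = atan2(p_y, p_x) ≈ 90.24°.

≈ (32°S, 90°E)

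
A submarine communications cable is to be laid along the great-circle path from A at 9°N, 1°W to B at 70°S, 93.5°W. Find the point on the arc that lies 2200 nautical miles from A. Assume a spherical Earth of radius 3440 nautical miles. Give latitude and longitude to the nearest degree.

≈ 25°S, 14°W

Convert each endpoint to a unit vector on the sphere (x = cos φ cos λ, y = cos φ sin λ, z = sin φ).
The central angle between the endpoints is δ = arccos(p₁·p₂) ≈ 1.733 rad (99.3°). The total great-circle distance is δ·R ≈ 1.733 × 3440 ≈ 5962 nmi, so the target fraction is f = 2200/5962 ≈ 0.369.
Interpolate at f ≈ 0.369 with slerp weights a = sin((1−f)δ)/sin δ ≈ 0.900, b = sin(fδ)/sin δ ≈ 0.605.
p = a·p₁ + b·p₂ ≈ (0.876, -0.222, -0.427); φ = arcsin(p_z) ≈ -25.31°, λ = atan2(p_y, p_x) ≈ -14.21°.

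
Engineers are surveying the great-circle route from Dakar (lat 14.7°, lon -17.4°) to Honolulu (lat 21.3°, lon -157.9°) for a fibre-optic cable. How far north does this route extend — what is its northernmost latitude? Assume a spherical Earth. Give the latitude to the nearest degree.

The great circle lies in the plane with unit normal n̂ = (p₁ × p₂)/|p₁ × p₂|.
Here n̂_z ≈ -0.719; the vertex latitude is φ_max = arccos|n̂_z| ≈ 44.1°.

≈ 44°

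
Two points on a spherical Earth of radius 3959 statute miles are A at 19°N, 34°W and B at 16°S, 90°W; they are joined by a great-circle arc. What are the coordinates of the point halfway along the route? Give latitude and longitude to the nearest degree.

≈ 2°N, 62°W

Write both endpoints as unit vectors p₁, p₂ with components (cos φ cos λ, cos φ sin λ, sin φ).
The central angle between the endpoints is δ = arccos(p₁·p₂) ≈ 1.139 rad (65.3°).
Interpolate at f = 1/2 with slerp weights a = sin((1−f)δ)/sin δ ≈ 0.594, b = sin(fδ)/sin δ ≈ 0.594.
p = a·p₁ + b·p₂ ≈ (0.465, -0.885, 0.030); φ = arcsin(p_z) ≈ 1.70°, λ = atan2(p_y, p_x) ≈ -62.25°.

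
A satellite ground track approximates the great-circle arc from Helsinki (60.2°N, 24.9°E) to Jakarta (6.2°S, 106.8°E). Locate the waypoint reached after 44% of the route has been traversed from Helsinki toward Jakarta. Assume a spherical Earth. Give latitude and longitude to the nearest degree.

≈ 37°N, 78°E

The haversine formula gives a central angle δ ≈ 1.595 rad (91.4°) between the endpoints.
Interpolate at f = 0.44 with slerp weights a = sin((1−f)δ)/sin δ ≈ 0.779, b = sin(fδ)/sin δ ≈ 0.646.
p = a·p₁ + b·p₂ ≈ (0.166, 0.778, 0.606); φ = arcsin(p_z) ≈ 37.34°, λ = atan2(p_y, p_x) ≈ 77.97°.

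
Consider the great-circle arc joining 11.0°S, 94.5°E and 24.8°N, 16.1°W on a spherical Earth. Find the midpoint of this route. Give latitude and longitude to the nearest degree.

≈ 12°N, 42°E

From cos δ = sin φ₁ sin φ₂ + cos φ₁ cos φ₂ cos Δλ, the central angle is δ ≈ 1.975 rad (113.2°).
Interpolate at f = 1/2 with slerp weights a = sin((1−f)δ)/sin δ ≈ 0.908, b = sin(fδ)/sin δ ≈ 0.908.
p = a·p₁ + b·p₂ ≈ (0.722, 0.660, 0.208); φ = arcsin(p_z) ≈ 11.98°, λ = atan2(p_y, p_x) ≈ 42.43°.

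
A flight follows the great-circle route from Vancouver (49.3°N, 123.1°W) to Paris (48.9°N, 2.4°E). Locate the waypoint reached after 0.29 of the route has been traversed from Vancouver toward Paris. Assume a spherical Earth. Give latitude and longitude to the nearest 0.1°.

≈ (64.0°N, 96.0°W)

From cos δ = sin φ₁ sin φ₂ + cos φ₁ cos φ₂ cos Δλ, the central angle is δ ≈ 1.243 rad (71.2°).
Interpolate at f = 0.29 with slerp weights a = sin((1−f)δ)/sin δ ≈ 0.816, b = sin(fδ)/sin δ ≈ 0.372.
p = a·p₁ + b·p₂ ≈ (-0.046, -0.435, 0.899); φ = arcsin(p_z) ≈ 64.04°, λ = atan2(p_y, p_x) ≈ -96.01°.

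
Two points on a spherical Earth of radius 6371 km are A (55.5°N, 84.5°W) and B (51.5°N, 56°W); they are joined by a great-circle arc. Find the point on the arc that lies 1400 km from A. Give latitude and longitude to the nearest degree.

From cos δ = sin φ₁ sin φ₂ + cos φ₁ cos φ₂ cos Δλ, the central angle is δ ≈ 0.302 rad (17.3°). The total great-circle distance is δ·R ≈ 0.302 × 6371 ≈ 1922 km, so the target fraction is f = 1400/1922 ≈ 0.728.
Interpolate at f ≈ 0.728 with slerp weights a = sin((1−f)δ)/sin δ ≈ 0.275, b = sin(fδ)/sin δ ≈ 0.734.
p = a·p₁ + b·p₂ ≈ (0.270, -0.534, 0.801); φ = arcsin(p_z) ≈ 53.24°, λ = atan2(p_y, p_x) ≈ -63.15°.

≈ (53°N, 63°W)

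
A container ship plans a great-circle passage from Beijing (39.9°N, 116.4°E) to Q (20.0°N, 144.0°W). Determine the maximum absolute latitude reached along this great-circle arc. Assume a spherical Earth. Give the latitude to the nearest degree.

≈ 44°N

The great circle lies in the plane with unit normal n̂ = (p₁ × p₂)/|p₁ × p₂|.
Here n̂_z ≈ +0.714; the vertex latitude is φ_max = arccos|n̂_z| ≈ 44.4°.
Check via Clairaut: cos φ_max = |cos φ₁| · sin C = cos(39.9°)·sin(68.6°) ≈ 0.714, again giving ≈ 44.4°.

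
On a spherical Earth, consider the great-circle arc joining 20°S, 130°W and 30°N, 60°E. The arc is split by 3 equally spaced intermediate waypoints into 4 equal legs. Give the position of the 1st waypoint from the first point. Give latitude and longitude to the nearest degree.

Convert each endpoint to a unit vector on the sphere (x = cos φ cos λ, y = cos φ sin λ, z = sin φ).
The central angle between the endpoints is δ = arccos(p₁·p₂) ≈ 2.906 rad (166.5°).
Interpolate at f = 1/4 with slerp weights a = sin((1−f)δ)/sin δ ≈ 3.518, b = sin(fδ)/sin δ ≈ 2.849.
p = a·p₁ + b·p₂ ≈ (-0.891, -0.396, 0.221); φ = arcsin(p_z) ≈ 12.79°, λ = atan2(p_y, p_x) ≈ -156.07°.

≈ 13°N, 156°W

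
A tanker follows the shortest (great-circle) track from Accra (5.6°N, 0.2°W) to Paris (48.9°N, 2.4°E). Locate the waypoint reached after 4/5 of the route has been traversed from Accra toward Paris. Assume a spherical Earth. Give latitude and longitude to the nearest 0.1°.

≈ 40.2°N, 1.7°E

Convert each endpoint to a unit vector on the sphere (x = cos φ cos λ, y = cos φ sin λ, z = sin φ).
The central angle between the endpoints is δ = arccos(p₁·p₂) ≈ 0.757 rad (43.4°).
Interpolate at f = 4/5 with slerp weights a = sin((1−f)δ)/sin δ ≈ 0.220, b = sin(fδ)/sin δ ≈ 0.829.
p = a·p₁ + b·p₂ ≈ (0.763, 0.022, 0.646); φ = arcsin(p_z) ≈ 40.24°, λ = atan2(p_y, p_x) ≈ 1.66°.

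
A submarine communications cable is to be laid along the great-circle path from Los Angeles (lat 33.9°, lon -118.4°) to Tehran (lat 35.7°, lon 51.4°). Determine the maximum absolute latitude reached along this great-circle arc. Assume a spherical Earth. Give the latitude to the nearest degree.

The great circle lies in the plane with unit normal n̂ = (p₁ × p₂)/|p₁ × p₂|.
Here n̂_z ≈ +0.127; the vertex latitude is φ_max = arccos|n̂_z| ≈ 82.7°.

≈ 83°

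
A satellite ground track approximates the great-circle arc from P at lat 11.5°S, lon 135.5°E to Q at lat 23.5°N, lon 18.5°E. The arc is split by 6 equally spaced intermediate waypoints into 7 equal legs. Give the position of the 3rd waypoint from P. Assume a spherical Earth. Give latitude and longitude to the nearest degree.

≈ lat 8°N, lon 88°E

The haversine formula gives a central angle δ ≈ 2.080 rad (119.2°) between the endpoints.
Interpolate at f = 3/7 with slerp weights a = sin((1−f)δ)/sin δ ≈ 1.063, b = sin(fδ)/sin δ ≈ 0.891.
p = a·p₁ + b·p₂ ≈ (0.032, 0.989, 0.143); φ = arcsin(p_z) ≈ 8.25°, λ = atan2(p_y, p_x) ≈ 88.14°.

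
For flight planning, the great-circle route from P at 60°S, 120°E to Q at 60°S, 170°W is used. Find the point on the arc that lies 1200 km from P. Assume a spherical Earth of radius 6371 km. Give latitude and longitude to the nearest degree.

Convert each endpoint to a unit vector on the sphere (x = cos φ cos λ, y = cos φ sin λ, z = sin φ).
The central angle between the endpoints is δ = arccos(p₁·p₂) ≈ 0.582 rad (33.3°). The total great-circle distance is δ·R ≈ 0.582 × 6371 ≈ 3706 km, so the target fraction is f = 1200/3706 ≈ 0.324.
Interpolate at f ≈ 0.324 with slerp weights a = sin((1−f)δ)/sin δ ≈ 0.698, b = sin(fδ)/sin δ ≈ 0.341.
p = a·p₁ + b·p₂ ≈ (-0.342, 0.272, -0.899); φ = arcsin(p_z) ≈ -64.06°, λ = atan2(p_y, p_x) ≈ 141.47°.

≈ 64°S, 141°E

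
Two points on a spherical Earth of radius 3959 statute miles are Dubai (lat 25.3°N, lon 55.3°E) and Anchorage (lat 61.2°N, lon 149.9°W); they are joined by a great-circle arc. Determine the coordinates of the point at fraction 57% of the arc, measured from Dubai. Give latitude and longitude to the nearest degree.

Convert each endpoint to a unit vector on the sphere (x = cos φ cos λ, y = cos φ sin λ, z = sin φ).
The central angle between the endpoints is δ = arccos(p₁·p₂) ≈ 1.590 rad (91.1°).
Interpolate at f = 0.57 with slerp weights a = sin((1−f)δ)/sin δ ≈ 0.632, b = sin(fδ)/sin δ ≈ 0.788.
p = a·p₁ + b·p₂ ≈ (-0.003, 0.279, 0.960); φ = arcsin(p_z) ≈ 73.77°, λ = atan2(p_y, p_x) ≈ 90.61°.

≈ lat 74°N, lon 91°E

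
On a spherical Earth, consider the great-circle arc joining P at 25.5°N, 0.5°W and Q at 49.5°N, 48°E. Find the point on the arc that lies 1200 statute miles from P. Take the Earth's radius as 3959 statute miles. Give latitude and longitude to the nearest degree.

Write both endpoints as unit vectors p₁, p₂ with components (cos φ cos λ, cos φ sin λ, sin φ).
The central angle between the endpoints is δ = arccos(p₁·p₂) ≈ 0.773 rad (44.3°). The total great-circle distance is δ·R ≈ 0.773 × 3959 ≈ 3061 mi, so the target fraction is f = 1200/3061 ≈ 0.392.
Interpolate at f ≈ 0.392 with slerp weights a = sin((1−f)δ)/sin δ ≈ 0.648, b = sin(fδ)/sin δ ≈ 0.427.
p = a·p₁ + b·p₂ ≈ (0.771, 0.201, 0.604); φ = arcsin(p_z) ≈ 37.17°, λ = atan2(p_y, p_x) ≈ 14.62°.

≈ 37°N, 15°E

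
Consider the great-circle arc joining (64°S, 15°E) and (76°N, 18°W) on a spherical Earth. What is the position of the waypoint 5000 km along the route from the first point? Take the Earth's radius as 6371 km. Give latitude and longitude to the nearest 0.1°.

≈ (19.5°S, 5.9°E)

Write both endpoints as unit vectors p₁, p₂ with components (cos φ cos λ, cos φ sin λ, sin φ).
The central angle between the endpoints is δ = arccos(p₁·p₂) ≈ 2.471 rad (141.6°). The total great-circle distance is δ·R ≈ 2.471 × 6371 ≈ 15740 km, so the target fraction is f = 5000/15740 ≈ 0.318.
Interpolate at f ≈ 0.318 with slerp weights a = sin((1−f)δ)/sin δ ≈ 1.598, b = sin(fδ)/sin δ ≈ 1.136.
p = a·p₁ + b·p₂ ≈ (0.938, 0.096, -0.333); φ = arcsin(p_z) ≈ -19.46°, λ = atan2(p_y, p_x) ≈ 5.86°.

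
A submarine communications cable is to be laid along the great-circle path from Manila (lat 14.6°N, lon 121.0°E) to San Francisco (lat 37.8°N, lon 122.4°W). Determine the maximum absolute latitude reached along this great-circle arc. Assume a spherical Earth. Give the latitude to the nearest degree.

≈ 46°N

The great circle lies in the plane with unit normal n̂ = (p₁ × p₂)/|p₁ × p₂|.
Here n̂_z ≈ +0.696; the vertex latitude is φ_max = arccos|n̂_z| ≈ 45.9°.
Check via Clairaut: cos φ_max = |cos φ₁| · sin C = cos(14.6°)·sin(46.0°) ≈ 0.696, again giving ≈ 45.9°.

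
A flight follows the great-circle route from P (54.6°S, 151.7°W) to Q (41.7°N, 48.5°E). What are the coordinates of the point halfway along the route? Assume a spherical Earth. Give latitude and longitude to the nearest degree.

From cos δ = sin φ₁ sin φ₂ + cos φ₁ cos φ₂ cos Δλ, the central angle is δ ≈ 2.818 rad (161.5°).
Interpolate at f = 1/2 with slerp weights a = sin((1−f)δ)/sin δ ≈ 3.106, b = sin(fδ)/sin δ ≈ 3.106.
p = a·p₁ + b·p₂ ≈ (-0.048, 0.884, -0.466); φ = arcsin(p_z) ≈ -27.74°, λ = atan2(p_y, p_x) ≈ 93.08°.

≈ (28°S, 93°E)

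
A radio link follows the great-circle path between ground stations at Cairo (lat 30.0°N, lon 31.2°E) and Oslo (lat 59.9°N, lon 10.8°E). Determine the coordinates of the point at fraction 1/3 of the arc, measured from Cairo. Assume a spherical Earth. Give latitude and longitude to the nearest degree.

≈ lat 40°N, lon 27°E

The haversine formula gives a central angle δ ≈ 0.574 rad (32.9°) between the endpoints.
Interpolate at f = 1/3 with slerp weights a = sin((1−f)δ)/sin δ ≈ 0.688, b = sin(fδ)/sin δ ≈ 0.350.
p = a·p₁ + b·p₂ ≈ (0.682, 0.341, 0.647); φ = arcsin(p_z) ≈ 40.30°, λ = atan2(p_y, p_x) ≈ 26.60°.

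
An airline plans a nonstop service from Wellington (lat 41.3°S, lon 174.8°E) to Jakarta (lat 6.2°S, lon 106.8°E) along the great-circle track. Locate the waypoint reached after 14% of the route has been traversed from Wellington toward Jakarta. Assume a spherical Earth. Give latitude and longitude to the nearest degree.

≈ lat 39°S, lon 162°E

Convert each endpoint to a unit vector on the sphere (x = cos φ cos λ, y = cos φ sin λ, z = sin φ).
The central angle between the endpoints is δ = arccos(p₁·p₂) ≈ 1.212 rad (69.4°).
Interpolate at f = 0.14 with slerp weights a = sin((1−f)δ)/sin δ ≈ 0.922, b = sin(fδ)/sin δ ≈ 0.180.
p = a·p₁ + b·p₂ ≈ (-0.742, 0.234, -0.628); φ = arcsin(p_z) ≈ -38.92°, λ = atan2(p_y, p_x) ≈ 162.46°.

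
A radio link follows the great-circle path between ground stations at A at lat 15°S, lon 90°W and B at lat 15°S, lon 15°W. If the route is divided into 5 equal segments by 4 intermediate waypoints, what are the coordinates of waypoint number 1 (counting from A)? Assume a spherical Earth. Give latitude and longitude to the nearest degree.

Convert each endpoint to a unit vector on the sphere (x = cos φ cos λ, y = cos φ sin λ, z = sin φ).
The central angle between the endpoints is δ = arccos(p₁·p₂) ≈ 1.257 rad (72.0°).
Interpolate at f = 1/5 with slerp weights a = sin((1−f)δ)/sin δ ≈ 0.888, b = sin(fδ)/sin δ ≈ 0.262.
p = a·p₁ + b·p₂ ≈ (0.244, -0.923, -0.297); φ = arcsin(p_z) ≈ -17.31°, λ = atan2(p_y, p_x) ≈ -75.19°.

≈ lat 17°S, lon 75°W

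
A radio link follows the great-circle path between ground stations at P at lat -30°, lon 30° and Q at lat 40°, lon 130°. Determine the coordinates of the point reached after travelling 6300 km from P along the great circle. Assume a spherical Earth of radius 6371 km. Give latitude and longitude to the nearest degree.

≈ lat 7°, lon 75°

Convert each endpoint to a unit vector on the sphere (x = cos φ cos λ, y = cos φ sin λ, z = sin φ).
The central angle between the endpoints is δ = arccos(p₁·p₂) ≈ 2.023 rad (115.9°). The total great-circle distance is δ·R ≈ 2.023 × 6371 ≈ 12886 km, so the target fraction is f = 6300/12886 ≈ 0.489.
Interpolate at f ≈ 0.489 with slerp weights a = sin((1−f)δ)/sin δ ≈ 0.955, b = sin(fδ)/sin δ ≈ 0.929.
p = a·p₁ + b·p₂ ≈ (0.259, 0.958, 0.119); φ = arcsin(p_z) ≈ 6.85°, λ = atan2(p_y, p_x) ≈ 74.88°.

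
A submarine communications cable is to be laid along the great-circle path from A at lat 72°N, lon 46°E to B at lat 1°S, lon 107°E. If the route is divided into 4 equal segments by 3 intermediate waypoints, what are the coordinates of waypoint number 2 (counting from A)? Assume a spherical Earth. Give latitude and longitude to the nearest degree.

≈ lat 38°N, lon 94°E

Write both endpoints as unit vectors p₁, p₂ with components (cos φ cos λ, cos φ sin λ, sin φ).
The central angle between the endpoints is δ = arccos(p₁·p₂) ≈ 1.437 rad (82.3°).
Interpolate at f = 2/4 with slerp weights a = sin((1−f)δ)/sin δ ≈ 0.664, b = sin(fδ)/sin δ ≈ 0.664.
p = a·p₁ + b·p₂ ≈ (-0.052, 0.783, 0.620); φ = arcsin(p_z) ≈ 38.33°, λ = atan2(p_y, p_x) ≈ 93.77°.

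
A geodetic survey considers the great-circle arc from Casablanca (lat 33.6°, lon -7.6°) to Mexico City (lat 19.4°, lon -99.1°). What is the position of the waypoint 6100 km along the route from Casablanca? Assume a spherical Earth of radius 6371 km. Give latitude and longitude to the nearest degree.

From cos δ = sin φ₁ sin φ₂ + cos φ₁ cos φ₂ cos Δλ, the central angle is δ ≈ 1.407 rad (80.6°). The total great-circle distance is δ·R ≈ 1.407 × 6371 ≈ 8963 km, so the target fraction is f = 6100/8963 ≈ 0.681.
Interpolate at f ≈ 0.681 with slerp weights a = sin((1−f)δ)/sin δ ≈ 0.440, b = sin(fδ)/sin δ ≈ 0.829.
p = a·p₁ + b·p₂ ≈ (0.240, -0.820, 0.519); φ = arcsin(p_z) ≈ 31.26°, λ = atan2(p_y, p_x) ≈ -73.70°.

≈ lat 31°, lon -74°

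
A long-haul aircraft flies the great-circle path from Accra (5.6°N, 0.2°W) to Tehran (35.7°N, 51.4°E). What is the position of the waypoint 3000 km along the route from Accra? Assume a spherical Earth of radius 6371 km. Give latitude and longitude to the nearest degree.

≈ (22°N, 22°E)

Write both endpoints as unit vectors p₁, p₂ with components (cos φ cos λ, cos φ sin λ, sin φ).
The central angle between the endpoints is δ = arccos(p₁·p₂) ≈ 0.978 rad (56.0°). The total great-circle distance is δ·R ≈ 0.978 × 6371 ≈ 6229 km, so the target fraction is f = 3000/6229 ≈ 0.482.
Interpolate at f ≈ 0.482 with slerp weights a = sin((1−f)δ)/sin δ ≈ 0.585, b = sin(fδ)/sin δ ≈ 0.547.
p = a·p₁ + b·p₂ ≈ (0.860, 0.345, 0.376); φ = arcsin(p_z) ≈ 22.11°, λ = atan2(p_y, p_x) ≈ 21.88°.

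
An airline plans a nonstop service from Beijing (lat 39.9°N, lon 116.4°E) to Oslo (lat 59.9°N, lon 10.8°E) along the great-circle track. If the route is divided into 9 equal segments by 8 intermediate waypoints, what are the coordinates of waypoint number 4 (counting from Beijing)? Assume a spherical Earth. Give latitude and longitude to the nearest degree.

Write both endpoints as unit vectors p₁, p₂ with components (cos φ cos λ, cos φ sin λ, sin φ).
The central angle between the endpoints is δ = arccos(p₁·p₂) ≈ 1.102 rad (63.2°).
Interpolate at f = 4/9 with slerp weights a = sin((1−f)δ)/sin δ ≈ 0.644, b = sin(fδ)/sin δ ≈ 0.527.
p = a·p₁ + b·p₂ ≈ (0.040, 0.492, 0.870); φ = arcsin(p_z) ≈ 60.40°, λ = atan2(p_y, p_x) ≈ 85.35°.

≈ lat 60°N, lon 85°E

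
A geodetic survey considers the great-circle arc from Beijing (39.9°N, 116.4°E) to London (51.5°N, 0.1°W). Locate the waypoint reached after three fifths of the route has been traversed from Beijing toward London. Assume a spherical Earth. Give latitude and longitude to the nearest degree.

≈ 63°N, 52°E

Convert each endpoint to a unit vector on the sphere (x = cos φ cos λ, y = cos φ sin λ, z = sin φ).
The central angle between the endpoints is δ = arccos(p₁·p₂) ≈ 1.278 rad (73.2°).
Interpolate at f = 3/5 with slerp weights a = sin((1−f)δ)/sin δ ≈ 0.511, b = sin(fδ)/sin δ ≈ 0.725.
p = a·p₁ + b·p₂ ≈ (0.277, 0.350, 0.895); φ = arcsin(p_z) ≈ 63.48°, λ = atan2(p_y, p_x) ≈ 51.68°.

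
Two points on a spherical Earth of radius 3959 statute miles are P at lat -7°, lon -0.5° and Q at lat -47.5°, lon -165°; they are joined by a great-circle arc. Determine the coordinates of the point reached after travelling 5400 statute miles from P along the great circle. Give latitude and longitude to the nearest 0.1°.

Write both endpoints as unit vectors p₁, p₂ with components (cos φ cos λ, cos φ sin λ, sin φ).
The central angle between the endpoints is δ = arccos(p₁·p₂) ≈ 2.161 rad (123.8°). The total great-circle distance is δ·R ≈ 2.161 × 3959 ≈ 8554 mi, so the target fraction is f = 5400/8554 ≈ 0.631.
Interpolate at f ≈ 0.631 with slerp weights a = sin((1−f)δ)/sin δ ≈ 0.861, b = sin(fδ)/sin δ ≈ 1.178.
p = a·p₁ + b·p₂ ≈ (0.086, -0.213, -0.973); φ = arcsin(p_z) ≈ -76.71°, λ = atan2(p_y, p_x) ≈ -68.16°.

≈ lat -76.7°, lon -68.2°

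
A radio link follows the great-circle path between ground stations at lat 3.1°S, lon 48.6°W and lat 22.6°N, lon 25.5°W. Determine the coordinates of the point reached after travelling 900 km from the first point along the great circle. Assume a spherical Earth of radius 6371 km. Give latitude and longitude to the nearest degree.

≈ lat 3°N, lon 43°W

From cos δ = sin φ₁ sin φ₂ + cos φ₁ cos φ₂ cos Δλ, the central angle is δ ≈ 0.597 rad (34.2°). The total great-circle distance is δ·R ≈ 0.597 × 6371 ≈ 3802 km, so the target fraction is f = 900/3802 ≈ 0.237.
Interpolate at f ≈ 0.237 with slerp weights a = sin((1−f)δ)/sin δ ≈ 0.783, b = sin(fδ)/sin δ ≈ 0.251.
p = a·p₁ + b·p₂ ≈ (0.726, -0.686, 0.054); φ = arcsin(p_z) ≈ 3.09°, λ = atan2(p_y, p_x) ≈ -43.39°.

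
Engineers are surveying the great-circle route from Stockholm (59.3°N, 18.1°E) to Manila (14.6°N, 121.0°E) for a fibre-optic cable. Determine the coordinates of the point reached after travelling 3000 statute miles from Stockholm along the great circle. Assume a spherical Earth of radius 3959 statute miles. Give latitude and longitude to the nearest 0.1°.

≈ 47.4°N, 92.3°E

Write both endpoints as unit vectors p₁, p₂ with components (cos φ cos λ, cos φ sin λ, sin φ).
The central angle between the endpoints is δ = arccos(p₁·p₂) ≈ 1.464 rad (83.9°). The total great-circle distance is δ·R ≈ 1.464 × 3959 ≈ 5797 mi, so the target fraction is f = 3000/5797 ≈ 0.518.
Interpolate at f ≈ 0.518 with slerp weights a = sin((1−f)δ)/sin δ ≈ 0.653, b = sin(fδ)/sin δ ≈ 0.691.
p = a·p₁ + b·p₂ ≈ (-0.028, 0.677, 0.736); φ = arcsin(p_z) ≈ 47.35°, λ = atan2(p_y, p_x) ≈ 92.35°.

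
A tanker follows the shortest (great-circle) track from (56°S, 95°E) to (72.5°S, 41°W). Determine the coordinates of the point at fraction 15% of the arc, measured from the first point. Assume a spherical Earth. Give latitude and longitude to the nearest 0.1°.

The haversine formula gives a central angle δ ≈ 0.837 rad (48.0°) between the endpoints.
Interpolate at f = 0.15 with slerp weights a = sin((1−f)δ)/sin δ ≈ 0.879, b = sin(fδ)/sin δ ≈ 0.169.
p = a·p₁ + b·p₂ ≈ (-0.005, 0.457, -0.890); φ = arcsin(p_z) ≈ -62.84°, λ = atan2(p_y, p_x) ≈ 90.58°.

≈ (62.8°S, 90.6°E)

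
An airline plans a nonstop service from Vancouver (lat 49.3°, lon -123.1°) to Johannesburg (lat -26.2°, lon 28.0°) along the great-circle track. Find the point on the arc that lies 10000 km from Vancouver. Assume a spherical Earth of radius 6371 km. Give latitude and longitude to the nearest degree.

The haversine formula gives a central angle δ ≈ 2.581 rad (147.9°) between the endpoints. The total great-circle distance is δ·R ≈ 2.581 × 6371 ≈ 16444 km, so the target fraction is f = 10000/16444 ≈ 0.608.
Interpolate at f ≈ 0.608 with slerp weights a = sin((1−f)δ)/sin δ ≈ 1.594, b = sin(fδ)/sin δ ≈ 1.881.
p = a·p₁ + b·p₂ ≈ (0.922, -0.079, 0.378); φ = arcsin(p_z) ≈ 22.22°, λ = atan2(p_y, p_x) ≈ -4.87°.

≈ lat 22°, lon -5°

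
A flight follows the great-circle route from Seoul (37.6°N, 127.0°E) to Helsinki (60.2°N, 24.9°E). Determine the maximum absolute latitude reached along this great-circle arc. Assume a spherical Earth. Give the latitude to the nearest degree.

≈ 65°N

The great circle lies in the plane with unit normal n̂ = (p₁ × p₂)/|p₁ × p₂|.
Here n̂_z ≈ -0.430; the vertex latitude is φ_max = arccos|n̂_z| ≈ 64.5°.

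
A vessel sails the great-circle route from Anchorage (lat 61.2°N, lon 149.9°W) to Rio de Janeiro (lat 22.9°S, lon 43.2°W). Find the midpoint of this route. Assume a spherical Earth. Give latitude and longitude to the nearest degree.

Write both endpoints as unit vectors p₁, p₂ with components (cos φ cos λ, cos φ sin λ, sin φ).
The central angle between the endpoints is δ = arccos(p₁·p₂) ≈ 2.058 rad (117.9°).
Interpolate at f = 1/2 with slerp weights a = sin((1−f)δ)/sin δ ≈ 0.970, b = sin(fδ)/sin δ ≈ 0.970.
p = a·p₁ + b·p₂ ≈ (0.247, -0.846, 0.473); φ = arcsin(p_z) ≈ 28.20°, λ = atan2(p_y, p_x) ≈ -73.72°.

≈ lat 28°N, lon 74°W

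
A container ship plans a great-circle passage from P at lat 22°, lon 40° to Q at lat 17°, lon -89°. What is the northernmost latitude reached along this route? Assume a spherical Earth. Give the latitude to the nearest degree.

The great circle lies in the plane with unit normal n̂ = (p₁ × p₂)/|p₁ × p₂|.
Here n̂_z ≈ -0.771; the vertex latitude is φ_max = arccos|n̂_z| ≈ 39.6°.

≈ 40°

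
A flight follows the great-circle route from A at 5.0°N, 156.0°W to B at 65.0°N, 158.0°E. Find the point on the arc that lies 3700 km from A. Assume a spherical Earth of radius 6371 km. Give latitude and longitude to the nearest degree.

≈ 36°N, 169°W

The haversine formula gives a central angle δ ≈ 1.190 rad (68.2°) between the endpoints. The total great-circle distance is δ·R ≈ 1.190 × 6371 ≈ 7583 km, so the target fraction is f = 3700/7583 ≈ 0.488.
Interpolate at f ≈ 0.488 with slerp weights a = sin((1−f)δ)/sin δ ≈ 0.617, b = sin(fδ)/sin δ ≈ 0.591.
p = a·p₁ + b·p₂ ≈ (-0.793, -0.156, 0.589); φ = arcsin(p_z) ≈ 36.11°, λ = atan2(p_y, p_x) ≈ -168.85°.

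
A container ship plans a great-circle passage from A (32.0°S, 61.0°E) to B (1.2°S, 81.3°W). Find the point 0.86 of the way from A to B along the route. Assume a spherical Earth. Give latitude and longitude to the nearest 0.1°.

Convert each endpoint to a unit vector on the sphere (x = cos φ cos λ, y = cos φ sin λ, z = sin φ).
The central angle between the endpoints is δ = arccos(p₁·p₂) ≈ 2.291 rad (131.3°).
Interpolate at f = 0.86 with slerp weights a = sin((1−f)δ)/sin δ ≈ 0.420, b = sin(fδ)/sin δ ≈ 1.226.
p = a·p₁ + b·p₂ ≈ (0.358, -0.900, -0.248); φ = arcsin(p_z) ≈ -14.36°, λ = atan2(p_y, p_x) ≈ -68.32°.

≈ (14.4°S, 68.3°W)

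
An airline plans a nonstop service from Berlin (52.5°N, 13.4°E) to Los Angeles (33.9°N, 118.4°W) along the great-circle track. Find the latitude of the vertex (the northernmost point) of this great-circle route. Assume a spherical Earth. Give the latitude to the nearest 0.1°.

The great circle lies in the plane with unit normal n̂ = (p₁ × p₂)/|p₁ × p₂|.
Here n̂_z ≈ -0.379; the vertex latitude is φ_max = arccos|n̂_z| ≈ 67.7°.
Check via Clairaut: cos φ_max = |cos φ₁| · sin C = cos(52.5°)·sin(38.5°) ≈ 0.379, again giving ≈ 67.7°.

≈ 67.7°N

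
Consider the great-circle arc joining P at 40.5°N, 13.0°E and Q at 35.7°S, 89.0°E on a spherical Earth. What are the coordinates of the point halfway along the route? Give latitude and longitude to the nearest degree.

The haversine formula gives a central angle δ ≈ 1.802 rad (103.3°) between the endpoints.
Interpolate at f = 1/2 with slerp weights a = sin((1−f)δ)/sin δ ≈ 0.806, b = sin(fδ)/sin δ ≈ 0.806.
p = a·p₁ + b·p₂ ≈ (0.608, 0.792, 0.053); φ = arcsin(p_z) ≈ 3.04°, λ = atan2(p_y, p_x) ≈ 52.47°.

≈ 3°N, 52°E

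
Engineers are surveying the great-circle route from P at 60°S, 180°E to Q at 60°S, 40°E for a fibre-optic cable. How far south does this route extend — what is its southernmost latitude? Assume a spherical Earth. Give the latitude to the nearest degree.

≈ 79°S

The great circle lies in the plane with unit normal n̂ = (p₁ × p₂)/|p₁ × p₂|.
Here n̂_z ≈ -0.194; the vertex latitude is φ_max = arccos|n̂_z| ≈ 78.8°.
Check via Clairaut: cos φ_max = |cos φ₁| · sin C = cos(60.0°)·sin(157.2°) ≈ 0.194, again giving ≈ 78.8°.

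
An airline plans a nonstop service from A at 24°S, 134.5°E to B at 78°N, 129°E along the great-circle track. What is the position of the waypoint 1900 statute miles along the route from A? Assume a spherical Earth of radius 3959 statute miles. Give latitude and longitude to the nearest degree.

Write both endpoints as unit vectors p₁, p₂ with components (cos φ cos λ, cos φ sin λ, sin φ).
The central angle between the endpoints is δ = arccos(p₁·p₂) ≈ 1.781 rad (102.1°). The total great-circle distance is δ·R ≈ 1.781 × 3959 ≈ 7051 mi, so the target fraction is f = 1900/7051 ≈ 0.269.
Interpolate at f ≈ 0.269 with slerp weights a = sin((1−f)δ)/sin δ ≈ 0.986, b = sin(fδ)/sin δ ≈ 0.472.
p = a·p₁ + b·p₂ ≈ (-0.693, 0.718, 0.061); φ = arcsin(p_z) ≈ 3.49°, λ = atan2(p_y, p_x) ≈ 133.96°.

≈ 3°N, 134°E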